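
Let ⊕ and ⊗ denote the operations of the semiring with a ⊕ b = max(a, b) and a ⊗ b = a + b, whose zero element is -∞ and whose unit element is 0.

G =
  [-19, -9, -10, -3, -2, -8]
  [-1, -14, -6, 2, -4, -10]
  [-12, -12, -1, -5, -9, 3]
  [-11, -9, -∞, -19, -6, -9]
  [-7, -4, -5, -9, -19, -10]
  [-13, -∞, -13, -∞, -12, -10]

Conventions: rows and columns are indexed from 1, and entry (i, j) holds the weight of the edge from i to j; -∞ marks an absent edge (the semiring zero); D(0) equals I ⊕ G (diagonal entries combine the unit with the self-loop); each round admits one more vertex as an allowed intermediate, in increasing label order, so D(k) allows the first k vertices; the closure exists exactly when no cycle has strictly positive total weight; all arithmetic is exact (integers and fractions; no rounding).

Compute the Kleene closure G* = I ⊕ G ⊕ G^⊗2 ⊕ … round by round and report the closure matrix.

D(0):
  [0, -9, -10, -3, -2, -8]
  [-1, 0, -6, 2, -4, -10]
  [-12, -12, 0, -5, -9, 3]
  [-11, -9, -∞, 0, -6, -9]
  [-7, -4, -5, -9, 0, -10]
  [-13, -∞, -13, -∞, -12, 0]
D(1):
  [0, -9, -10, -3, -2, -8]
  [-1, 0, -6, 2, -3, -9]
  [-12, -12, 0, -5, -9, 3]
  [-11, -9, -21, 0, -6, -9]
  [-7, -4, -5, -9, 0, -10]
  [-13, -22, -13, -16, -12, 0]
D(2):
  [0, -9, -10, -3, -2, -8]
  [-1, 0, -6, 2, -3, -9]
  [-12, -12, 0, -5, -9, 3]
  [-10, -9, -15, 0, -6, -9]
  [-5, -4, -5, -2, 0, -10]
  [-13, -22, -13, -16, -12, 0]
D(3):
  [0, -9, -10, -3, -2, -7]
  [-1, 0, -6, 2, -3, -3]
  [-12, -12, 0, -5, -9, 3]
  [-10, -9, -15, 0, -6, -9]
  [-5, -4, -5, -2, 0, -2]
  [-13, -22, -13, -16, -12, 0]
D(4):
  [0, -9, -10, -3, -2, -7]
  [-1, 0, -6, 2, -3, -3]
  [-12, -12, 0, -5, -9, 3]
  [-10, -9, -15, 0, -6, -9]
  [-5, -4, -5, -2, 0, -2]
  [-13, -22, -13, -16, -12, 0]
D(5):
  [0, -6, -7, -3, -2, -4]
  [-1, 0, -6, 2, -3, -3]
  [-12, -12, 0, -5, -9, 3]
  [-10, -9, -11, 0, -6, -8]
  [-5, -4, -5, -2, 0, -2]
  [-13, -16, -13, -14, -12, 0]
D(6):
  [0, -6, -7, -3, -2, -4]
  [-1, 0, -6, 2, -3, -3]
  [-10, -12, 0, -5, -9, 3]
  [-10, -9, -11, 0, -6, -8]
  [-5, -4, -5, -2, 0, -2]
  [-13, -16, -13, -14, -12, 0]
Answer: G* = [[0, -6, -7, -3, -2, -4], [-1, 0, -6, 2, -3, -3], [-10, -12, 0, -5, -9, 3], [-10, -9, -11, 0, -6, -8], [-5, -4, -5, -2, 0, -2], [-13, -16, -13, -14, -12, 0]]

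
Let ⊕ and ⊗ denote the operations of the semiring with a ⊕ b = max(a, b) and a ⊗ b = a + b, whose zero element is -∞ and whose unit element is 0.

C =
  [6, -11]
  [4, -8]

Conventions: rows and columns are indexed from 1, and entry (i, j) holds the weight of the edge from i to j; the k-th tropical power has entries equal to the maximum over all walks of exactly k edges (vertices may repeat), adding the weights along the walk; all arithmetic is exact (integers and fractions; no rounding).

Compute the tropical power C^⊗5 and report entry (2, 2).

C^⊗2:
  [12, -5]
  [10, -7]
C^⊗3:
  [18, 1]
  [16, -1]
C^⊗4:
  [24, 7]
  [22, 5]
C^⊗5:
  [30, 13]
  [28, 11]
Key observation: the optimum is the walk 2->1->1->1->1->2, with weight 4 + 6 + 6 + 6 + (-11) = 11.
Optimal value attained by: walk 2->1->1->1->1->2.
Answer: (C^⊗5)[2][2] = 11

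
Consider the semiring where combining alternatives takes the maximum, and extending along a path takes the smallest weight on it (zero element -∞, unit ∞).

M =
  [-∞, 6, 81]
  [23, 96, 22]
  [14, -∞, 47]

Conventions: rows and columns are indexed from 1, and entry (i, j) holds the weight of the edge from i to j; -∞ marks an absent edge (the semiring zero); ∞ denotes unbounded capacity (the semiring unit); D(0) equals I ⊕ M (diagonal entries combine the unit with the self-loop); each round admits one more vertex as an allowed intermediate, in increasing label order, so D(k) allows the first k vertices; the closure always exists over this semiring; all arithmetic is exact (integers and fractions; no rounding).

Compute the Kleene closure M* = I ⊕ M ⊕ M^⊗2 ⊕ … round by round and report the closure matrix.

D(0):
  [∞, 6, 81]
  [23, ∞, 22]
  [14, -∞, ∞]
D(1):
  [∞, 6, 81]
  [23, ∞, 23]
  [14, 6, ∞]
D(2):
  [∞, 6, 81]
  [23, ∞, 23]
  [14, 6, ∞]
D(3):
  [∞, 6, 81]
  [23, ∞, 23]
  [14, 6, ∞]
Answer: M* = [[∞, 6, 81], [23, ∞, 23], [14, 6, ∞]]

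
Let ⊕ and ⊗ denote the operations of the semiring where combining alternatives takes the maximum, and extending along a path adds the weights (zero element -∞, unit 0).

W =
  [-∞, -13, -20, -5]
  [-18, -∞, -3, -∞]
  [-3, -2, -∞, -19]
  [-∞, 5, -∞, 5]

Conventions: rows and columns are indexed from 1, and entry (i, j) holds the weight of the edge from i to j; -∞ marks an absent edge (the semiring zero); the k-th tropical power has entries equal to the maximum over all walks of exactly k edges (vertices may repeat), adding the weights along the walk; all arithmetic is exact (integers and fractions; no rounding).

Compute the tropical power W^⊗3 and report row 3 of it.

W^⊗2:
  [-23, 0, -16, 0]
  [-6, -5, -38, -22]
  [-20, -14, -5, -8]
  [-13, 10, 2, 10]
W^⊗3:
  [-18, 5, -3, 5]
  [-23, -17, -8, -11]
  [-8, -3, -17, -3]
  [-1, 15, 7, 15]
Answer: row 3 of W^⊗3 = [-8, -3, -17, -3]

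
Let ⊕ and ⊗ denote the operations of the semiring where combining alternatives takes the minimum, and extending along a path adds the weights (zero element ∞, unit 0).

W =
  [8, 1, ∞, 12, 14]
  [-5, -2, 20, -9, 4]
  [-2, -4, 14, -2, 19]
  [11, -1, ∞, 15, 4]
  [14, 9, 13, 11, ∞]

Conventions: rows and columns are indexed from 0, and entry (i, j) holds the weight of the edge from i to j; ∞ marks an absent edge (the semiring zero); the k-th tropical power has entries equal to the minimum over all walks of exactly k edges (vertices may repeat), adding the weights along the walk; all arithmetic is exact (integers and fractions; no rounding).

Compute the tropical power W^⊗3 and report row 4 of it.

W^⊗2:
  [-4, -1, 21, -8, 5]
  [-7, -10, 17, -11, -5]
  [-9, -6, 16, -13, 0]
  [-6, -3, 17, -10, 3]
  [4, 7, 27, 0, 13]
W^⊗3:
  [-6, -9, 18, -10, -4]
  [-15, -12, 8, -19, -7]
  [-11, -14, 13, -15, -9]
  [-8, -11, 16, -12, -6]
  [2, -1, 26, -2, 4]
Answer: row 4 of W^⊗3 = [2, -1, 26, -2, 4]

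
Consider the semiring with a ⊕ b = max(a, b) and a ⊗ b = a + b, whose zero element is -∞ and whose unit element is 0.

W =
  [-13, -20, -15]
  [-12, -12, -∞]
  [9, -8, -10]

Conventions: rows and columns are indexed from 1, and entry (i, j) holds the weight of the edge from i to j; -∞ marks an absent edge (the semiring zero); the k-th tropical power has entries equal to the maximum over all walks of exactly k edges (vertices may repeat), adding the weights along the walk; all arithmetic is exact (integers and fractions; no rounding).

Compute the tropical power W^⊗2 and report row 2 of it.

W^⊗2:
  [-6, -23, -25]
  [-24, -24, -27]
  [-1, -11, -6]
Answer: row 2 of W^⊗2 = [-24, -24, -27]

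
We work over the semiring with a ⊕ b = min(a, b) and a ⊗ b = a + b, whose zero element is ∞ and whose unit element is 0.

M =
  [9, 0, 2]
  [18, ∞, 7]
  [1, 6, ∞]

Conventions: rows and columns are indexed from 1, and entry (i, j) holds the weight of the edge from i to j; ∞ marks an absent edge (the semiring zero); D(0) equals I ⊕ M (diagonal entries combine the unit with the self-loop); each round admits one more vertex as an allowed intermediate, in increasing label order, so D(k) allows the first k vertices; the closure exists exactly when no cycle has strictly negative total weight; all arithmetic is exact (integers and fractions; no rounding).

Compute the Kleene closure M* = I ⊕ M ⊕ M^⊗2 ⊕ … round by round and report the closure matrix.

D(0):
  [0, 0, 2]
  [18, 0, 7]
  [1, 6, 0]
D(1):
  [0, 0, 2]
  [18, 0, 7]
  [1, 1, 0]
D(2):
  [0, 0, 2]
  [18, 0, 7]
  [1, 1, 0]
D(3):
  [0, 0, 2]
  [8, 0, 7]
  [1, 1, 0]
Answer: M* = [[0, 0, 2], [8, 0, 7], [1, 1, 0]]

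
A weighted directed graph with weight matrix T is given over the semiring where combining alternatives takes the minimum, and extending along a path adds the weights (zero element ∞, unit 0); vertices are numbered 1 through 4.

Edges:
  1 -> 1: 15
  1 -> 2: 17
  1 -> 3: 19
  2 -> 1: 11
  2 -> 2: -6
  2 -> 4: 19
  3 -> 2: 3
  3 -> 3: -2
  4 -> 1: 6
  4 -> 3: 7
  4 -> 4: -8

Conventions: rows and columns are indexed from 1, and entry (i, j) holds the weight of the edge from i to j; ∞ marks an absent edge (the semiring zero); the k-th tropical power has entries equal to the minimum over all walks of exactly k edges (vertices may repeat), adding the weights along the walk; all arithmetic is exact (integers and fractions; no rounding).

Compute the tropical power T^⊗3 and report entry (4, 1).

T^⊗2:
  [28, 11, 17, 36]
  [5, -12, 26, 11]
  [14, -3, -4, 22]
  [-2, 10, -1, -16]
T^⊗3:
  [22, 5, 15, 28]
  [-1, -18, 18, 3]
  [8, -9, -6, 14]
  [-10, 2, -9, -24]
Key observation: the optimum is the walk 4->4->4->1, with weight (-8) + (-8) + 6 = -10.
Optimal value attained by: walk 4->4->4->1.
Answer: (T^⊗3)[4][1] = -10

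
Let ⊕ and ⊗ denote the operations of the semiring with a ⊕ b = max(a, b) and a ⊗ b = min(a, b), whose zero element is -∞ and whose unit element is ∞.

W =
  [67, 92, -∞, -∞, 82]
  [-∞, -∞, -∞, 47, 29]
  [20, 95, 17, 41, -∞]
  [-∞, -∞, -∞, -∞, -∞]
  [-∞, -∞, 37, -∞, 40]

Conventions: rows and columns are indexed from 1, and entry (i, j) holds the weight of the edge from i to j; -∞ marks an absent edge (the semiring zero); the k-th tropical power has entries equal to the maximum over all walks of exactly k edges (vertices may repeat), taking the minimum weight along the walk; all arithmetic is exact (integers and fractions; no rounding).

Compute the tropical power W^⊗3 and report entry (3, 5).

W^⊗2:
  [67, 67, 37, 47, 67]
  [-∞, -∞, 29, -∞, 29]
  [20, 20, 17, 47, 29]
  [-∞, -∞, -∞, -∞, -∞]
  [20, 37, 37, 37, 40]
W^⊗3:
  [67, 67, 37, 47, 67]
  [20, 29, 29, 29, 29]
  [20, 20, 29, 20, 29]
  [-∞, -∞, -∞, -∞, -∞]
  [20, 37, 37, 37, 40]
Key observation: the optimum is the walk 3->2->5->5, with weight 95 min 29 min 40 = 29.
Optimal value attained by: walk 3->2->5->5.
Answer: (W^⊗3)[3][5] = 29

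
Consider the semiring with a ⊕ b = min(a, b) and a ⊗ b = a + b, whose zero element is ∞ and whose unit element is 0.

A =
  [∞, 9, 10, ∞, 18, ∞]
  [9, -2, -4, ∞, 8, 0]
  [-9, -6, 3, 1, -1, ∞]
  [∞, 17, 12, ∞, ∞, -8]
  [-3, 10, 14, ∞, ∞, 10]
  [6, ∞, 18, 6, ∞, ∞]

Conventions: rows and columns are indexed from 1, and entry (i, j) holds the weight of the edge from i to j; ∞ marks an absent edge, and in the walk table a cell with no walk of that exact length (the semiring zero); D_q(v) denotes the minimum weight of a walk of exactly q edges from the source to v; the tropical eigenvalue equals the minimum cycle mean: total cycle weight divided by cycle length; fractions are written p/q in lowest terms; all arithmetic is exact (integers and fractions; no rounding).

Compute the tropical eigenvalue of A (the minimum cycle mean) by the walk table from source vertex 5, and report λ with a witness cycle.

q=0: [∞, ∞, ∞, ∞, 0, ∞]
q=1: [-3, 10, 14, ∞, ∞, 10]
q=2: [5, 6, 6, 15, 13, 10]
q=3: [-3, 0, 2, 7, 5, 6]
q=4: [-7, -4, -4, 3, 1, -1]
q=5: [-13, -10, -8, -3, -5, -5]
q=6: [-17, -14, -14, -7, -9, -11]
Optimal cycle mean attained by: cycle 2->3->2, total (-4) + (-6), length 2.
Answer: λ = -5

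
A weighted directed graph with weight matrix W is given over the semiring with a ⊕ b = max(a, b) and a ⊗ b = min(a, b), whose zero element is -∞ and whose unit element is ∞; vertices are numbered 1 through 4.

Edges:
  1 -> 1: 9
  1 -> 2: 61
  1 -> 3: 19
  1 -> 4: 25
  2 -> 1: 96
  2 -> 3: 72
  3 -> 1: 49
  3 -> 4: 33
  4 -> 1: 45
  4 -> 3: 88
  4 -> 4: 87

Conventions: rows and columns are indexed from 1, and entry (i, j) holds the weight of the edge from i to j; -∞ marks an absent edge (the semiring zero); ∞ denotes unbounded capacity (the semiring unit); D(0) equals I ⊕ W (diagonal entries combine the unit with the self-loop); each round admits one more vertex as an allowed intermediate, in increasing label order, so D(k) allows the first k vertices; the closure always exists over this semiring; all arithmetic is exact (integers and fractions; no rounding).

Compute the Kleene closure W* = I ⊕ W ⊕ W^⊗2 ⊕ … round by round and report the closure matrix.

D(0):
  [∞, 61, 19, 25]
  [96, ∞, 72, -∞]
  [49, -∞, ∞, 33]
  [45, -∞, 88, ∞]
D(1):
  [∞, 61, 19, 25]
  [96, ∞, 72, 25]
  [49, 49, ∞, 33]
  [45, 45, 88, ∞]
D(2):
  [∞, 61, 61, 25]
  [96, ∞, 72, 25]
  [49, 49, ∞, 33]
  [45, 45, 88, ∞]
D(3):
  [∞, 61, 61, 33]
  [96, ∞, 72, 33]
  [49, 49, ∞, 33]
  [49, 49, 88, ∞]
D(4):
  [∞, 61, 61, 33]
  [96, ∞, 72, 33]
  [49, 49, ∞, 33]
  [49, 49, 88, ∞]
Answer: W* = [[∞, 61, 61, 33], [96, ∞, 72, 33], [49, 49, ∞, 33], [49, 49, 88, ∞]]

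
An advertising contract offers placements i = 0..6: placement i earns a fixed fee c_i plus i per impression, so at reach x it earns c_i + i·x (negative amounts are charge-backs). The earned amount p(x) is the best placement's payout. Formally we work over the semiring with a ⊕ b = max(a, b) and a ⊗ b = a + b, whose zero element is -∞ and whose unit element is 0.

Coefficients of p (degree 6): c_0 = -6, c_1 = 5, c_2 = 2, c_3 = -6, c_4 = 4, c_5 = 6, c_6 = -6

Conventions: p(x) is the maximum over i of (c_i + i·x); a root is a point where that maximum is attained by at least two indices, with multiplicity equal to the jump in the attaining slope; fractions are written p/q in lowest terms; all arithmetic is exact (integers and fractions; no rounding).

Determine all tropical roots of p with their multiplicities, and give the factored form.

hull edge (i=0, c=-6) to (i=1, c=5): slope 11, span 1
hull edge (i=1, c=5) to (i=5, c=6): slope 1/4, span 4
hull edge (i=5, c=6) to (i=6, c=-6): slope -12, span 1
Factored form: p(x) = -6 ⊗ (x ⊕ (-11)) ⊗ (x ⊕ (-1/4)) ⊗ (x ⊕ (-1/4)) ⊗ (x ⊕ (-1/4)) ⊗ (x ⊕ (-1/4)) ⊗ (x ⊕ 12)
Answer: roots = -11 (mult 1), -1/4 (mult 4), 12 (mult 1)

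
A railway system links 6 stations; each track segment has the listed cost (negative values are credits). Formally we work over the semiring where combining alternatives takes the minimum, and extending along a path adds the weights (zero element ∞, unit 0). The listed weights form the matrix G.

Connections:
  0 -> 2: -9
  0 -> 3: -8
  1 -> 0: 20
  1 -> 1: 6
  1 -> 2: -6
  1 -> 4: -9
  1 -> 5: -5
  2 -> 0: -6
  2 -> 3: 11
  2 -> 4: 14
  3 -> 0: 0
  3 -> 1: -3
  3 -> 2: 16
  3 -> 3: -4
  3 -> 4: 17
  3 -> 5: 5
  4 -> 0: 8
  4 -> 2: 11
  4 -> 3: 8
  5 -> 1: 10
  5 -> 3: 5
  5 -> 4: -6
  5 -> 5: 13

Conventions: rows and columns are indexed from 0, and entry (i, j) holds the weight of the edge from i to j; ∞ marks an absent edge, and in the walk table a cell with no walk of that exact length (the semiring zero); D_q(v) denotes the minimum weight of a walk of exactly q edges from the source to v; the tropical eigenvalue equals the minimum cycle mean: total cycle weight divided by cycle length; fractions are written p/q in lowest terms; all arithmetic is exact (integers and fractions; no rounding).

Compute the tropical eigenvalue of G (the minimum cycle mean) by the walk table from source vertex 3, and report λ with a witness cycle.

q=0: [∞, ∞, ∞, 0, ∞, ∞]
q=1: [0, -3, 16, -4, 17, 5]
q=2: [-4, -7, -9, -8, -12, -8]
q=3: [-15, -11, -13, -12, -16, -12]
q=4: [-19, -15, -24, -23, -20, -16]
q=5: [-30, -26, -28, -27, -24, -20]
q=6: [-34, -30, -39, -38, -35, -31]
Optimal cycle mean attained by: cycle 0->2->0, total (-9) + (-6), length 2.
Answer: λ = -15/2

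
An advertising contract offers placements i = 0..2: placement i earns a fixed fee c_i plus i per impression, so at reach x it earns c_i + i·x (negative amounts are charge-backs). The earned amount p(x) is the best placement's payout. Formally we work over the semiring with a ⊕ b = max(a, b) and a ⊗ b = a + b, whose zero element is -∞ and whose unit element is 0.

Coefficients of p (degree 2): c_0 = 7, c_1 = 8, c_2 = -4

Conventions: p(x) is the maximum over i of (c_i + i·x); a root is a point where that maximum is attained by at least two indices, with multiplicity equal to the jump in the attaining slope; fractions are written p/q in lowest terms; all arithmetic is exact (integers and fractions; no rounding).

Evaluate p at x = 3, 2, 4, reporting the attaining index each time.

p(3) = max(7+0·3=7, 8+1·3=11, -4+2·3=2) = 11 (attained by i=1)
p(2) = max(7+0·2=7, 8+1·2=10, -4+2·2=0) = 10 (attained by i=1)
p(4) = max(7+0·4=7, 8+1·4=12, -4+2·4=4) = 12 (attained by i=1)
Answer: p(3) = 11; p(2) = 10; p(4) = 12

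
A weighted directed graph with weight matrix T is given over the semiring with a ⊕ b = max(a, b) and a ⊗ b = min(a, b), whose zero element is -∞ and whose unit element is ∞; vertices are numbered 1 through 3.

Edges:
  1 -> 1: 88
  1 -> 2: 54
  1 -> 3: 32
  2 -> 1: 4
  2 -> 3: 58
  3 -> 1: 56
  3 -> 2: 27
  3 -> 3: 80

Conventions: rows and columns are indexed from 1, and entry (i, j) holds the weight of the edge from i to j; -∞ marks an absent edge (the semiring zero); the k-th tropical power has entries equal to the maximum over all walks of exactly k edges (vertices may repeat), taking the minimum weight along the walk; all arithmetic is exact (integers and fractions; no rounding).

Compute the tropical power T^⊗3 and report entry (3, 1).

T^⊗2:
  [88, 54, 54]
  [56, 27, 58]
  [56, 54, 80]
T^⊗3:
  [88, 54, 54]
  [56, 54, 58]
  [56, 54, 80]
Key observation: the optimum is the walk 3->1->1->1, with weight 56 min 88 min 88 = 56.
Optimal value attained by: walk 3->1->1->1.
Answer: (T^⊗3)[3][1] = 56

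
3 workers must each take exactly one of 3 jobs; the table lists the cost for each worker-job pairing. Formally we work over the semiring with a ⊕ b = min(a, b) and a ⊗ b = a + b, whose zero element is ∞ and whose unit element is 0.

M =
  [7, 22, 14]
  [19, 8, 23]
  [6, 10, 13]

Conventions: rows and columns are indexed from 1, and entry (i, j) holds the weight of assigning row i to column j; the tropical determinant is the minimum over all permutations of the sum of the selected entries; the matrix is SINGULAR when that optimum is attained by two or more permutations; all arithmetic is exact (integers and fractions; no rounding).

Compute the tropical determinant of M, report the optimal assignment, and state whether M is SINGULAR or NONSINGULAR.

σ = (1, 2, 3): 7 + 8 + 13 = 28
σ = (1, 3, 2): 7 + 23 + 10 = 40
σ = (2, 1, 3): 22 + 19 + 13 = 54
σ = (2, 3, 1): 22 + 23 + 6 = 51
σ = (3, 1, 2): 14 + 19 + 10 = 43
σ = (3, 2, 1): 14 + 8 + 6 = 28
Optimal value attained by: σ = (1, 2, 3).
Answer: det⊕(M) = 28; verdict: SINGULAR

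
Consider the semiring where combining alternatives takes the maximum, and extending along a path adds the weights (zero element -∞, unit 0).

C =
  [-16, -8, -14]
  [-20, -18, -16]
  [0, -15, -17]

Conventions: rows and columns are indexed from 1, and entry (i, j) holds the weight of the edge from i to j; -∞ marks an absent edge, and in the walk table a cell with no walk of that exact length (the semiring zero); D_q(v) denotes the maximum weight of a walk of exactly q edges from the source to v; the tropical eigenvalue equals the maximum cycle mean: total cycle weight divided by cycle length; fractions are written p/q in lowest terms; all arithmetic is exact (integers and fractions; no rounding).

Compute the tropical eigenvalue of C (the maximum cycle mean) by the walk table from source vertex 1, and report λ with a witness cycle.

q=0: [0, -∞, -∞]
q=1: [-16, -8, -14]
q=2: [-14, -24, -24]
q=3: [-24, -22, -28]
Optimal cycle mean attained by: cycle 1->3->1, total (-14) + 0, length 2.
Answer: λ = -7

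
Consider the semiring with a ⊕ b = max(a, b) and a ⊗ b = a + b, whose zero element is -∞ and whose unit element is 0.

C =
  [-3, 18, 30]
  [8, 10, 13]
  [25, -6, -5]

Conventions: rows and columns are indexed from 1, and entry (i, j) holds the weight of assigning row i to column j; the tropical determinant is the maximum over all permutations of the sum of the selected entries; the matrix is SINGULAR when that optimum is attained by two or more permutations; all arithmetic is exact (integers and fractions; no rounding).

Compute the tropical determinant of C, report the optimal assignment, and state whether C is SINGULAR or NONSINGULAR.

σ = (1, 2, 3): (-3) + 10 + (-5) = 2
σ = (1, 3, 2): (-3) + 13 + (-6) = 4
σ = (2, 1, 3): 18 + 8 + (-5) = 21
σ = (2, 3, 1): 18 + 13 + 25 = 56
σ = (3, 1, 2): 30 + 8 + (-6) = 32
σ = (3, 2, 1): 30 + 10 + 25 = 65
Optimal value attained by: σ = (3, 2, 1).
Answer: det⊕(C) = 65; verdict: NONSINGULAR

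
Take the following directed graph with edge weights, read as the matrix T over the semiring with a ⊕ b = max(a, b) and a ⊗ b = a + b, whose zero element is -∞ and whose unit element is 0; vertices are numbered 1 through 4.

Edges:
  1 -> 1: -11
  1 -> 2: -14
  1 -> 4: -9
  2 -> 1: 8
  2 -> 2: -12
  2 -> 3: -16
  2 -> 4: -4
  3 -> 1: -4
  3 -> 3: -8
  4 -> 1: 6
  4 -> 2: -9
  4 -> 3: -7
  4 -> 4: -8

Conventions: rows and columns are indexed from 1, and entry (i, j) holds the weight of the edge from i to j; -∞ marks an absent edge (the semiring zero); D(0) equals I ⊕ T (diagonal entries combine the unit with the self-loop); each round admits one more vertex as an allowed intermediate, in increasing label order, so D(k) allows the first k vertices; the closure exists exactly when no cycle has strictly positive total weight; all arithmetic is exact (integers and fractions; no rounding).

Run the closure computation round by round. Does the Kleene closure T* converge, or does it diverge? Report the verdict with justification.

D(0):
  [0, -14, -∞, -9]
  [8, 0, -16, -4]
  [-4, -∞, 0, -∞]
  [6, -9, -7, 0]
D(1):
  [0, -14, -∞, -9]
  [8, 0, -16, -1]
  [-4, -18, 0, -13]
  [6, -8, -7, 0]
D(2):
  [0, -14, -30, -9]
  [8, 0, -16, -1]
  [-4, -18, 0, -13]
  [6, -8, -7, 0]
D(3):
  [0, -14, -30, -9]
  [8, 0, -16, -1]
  [-4, -18, 0, -13]
  [6, -8, -7, 0]
D(4):
  [0, -14, -16, -9]
  [8, 0, -8, -1]
  [-4, -18, 0, -13]
  [6, -8, -7, 0]
Key observation: every diagonal entry stays at the unit through all rounds, so no improving cycle exists.
Answer: CONVERGES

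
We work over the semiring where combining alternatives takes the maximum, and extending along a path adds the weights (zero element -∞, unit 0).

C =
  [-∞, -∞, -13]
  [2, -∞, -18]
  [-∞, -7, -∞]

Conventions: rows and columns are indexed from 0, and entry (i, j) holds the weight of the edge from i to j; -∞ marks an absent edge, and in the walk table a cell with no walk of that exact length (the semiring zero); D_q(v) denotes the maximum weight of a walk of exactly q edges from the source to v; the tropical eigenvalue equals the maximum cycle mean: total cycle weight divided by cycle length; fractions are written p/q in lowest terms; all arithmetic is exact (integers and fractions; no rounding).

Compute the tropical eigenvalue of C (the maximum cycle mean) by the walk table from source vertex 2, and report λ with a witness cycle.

q=0: [-∞, -∞, 0]
q=1: [-∞, -7, -∞]
q=2: [-5, -∞, -25]
q=3: [-∞, -32, -18]
Optimal cycle mean attained by: cycle 0->2->1->0, total (-13) + (-7) + 2, length 3.
Answer: λ = -6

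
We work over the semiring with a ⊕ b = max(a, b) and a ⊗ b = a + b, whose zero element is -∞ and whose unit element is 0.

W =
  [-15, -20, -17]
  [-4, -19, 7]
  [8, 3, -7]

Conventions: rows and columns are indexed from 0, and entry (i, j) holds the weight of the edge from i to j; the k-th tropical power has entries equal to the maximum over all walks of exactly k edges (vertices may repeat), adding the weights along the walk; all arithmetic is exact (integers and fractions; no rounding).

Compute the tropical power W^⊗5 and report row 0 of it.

W^⊗2:
  [-9, -14, -13]
  [15, 10, 0]
  [1, -4, 10]
W^⊗3:
  [-5, -10, -7]
  [8, 3, 17]
  [18, 13, 3]
W^⊗4:
  [1, -4, -3]
  [25, 20, 10]
  [11, 6, 20]
W^⊗5:
  [5, 0, 3]
  [18, 13, 27]
  [28, 23, 13]
Answer: row 0 of W^⊗5 = [5, 0, 3]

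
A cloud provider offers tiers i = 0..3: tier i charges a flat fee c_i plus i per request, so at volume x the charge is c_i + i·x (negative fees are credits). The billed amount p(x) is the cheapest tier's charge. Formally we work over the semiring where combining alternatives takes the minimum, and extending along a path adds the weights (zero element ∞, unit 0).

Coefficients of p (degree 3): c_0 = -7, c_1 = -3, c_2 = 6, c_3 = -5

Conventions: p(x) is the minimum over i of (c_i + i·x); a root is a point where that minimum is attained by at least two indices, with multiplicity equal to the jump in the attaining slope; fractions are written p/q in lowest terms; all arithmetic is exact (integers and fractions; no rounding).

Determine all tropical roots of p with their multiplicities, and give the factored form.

hull edge (i=0, c=-7) to (i=3, c=-5): slope 2/3, span 3
Factored form: p(x) = -5 ⊗ (x ⊕ (-2/3)) ⊗ (x ⊕ (-2/3)) ⊗ (x ⊕ (-2/3))
Answer: roots = -2/3 (mult 3)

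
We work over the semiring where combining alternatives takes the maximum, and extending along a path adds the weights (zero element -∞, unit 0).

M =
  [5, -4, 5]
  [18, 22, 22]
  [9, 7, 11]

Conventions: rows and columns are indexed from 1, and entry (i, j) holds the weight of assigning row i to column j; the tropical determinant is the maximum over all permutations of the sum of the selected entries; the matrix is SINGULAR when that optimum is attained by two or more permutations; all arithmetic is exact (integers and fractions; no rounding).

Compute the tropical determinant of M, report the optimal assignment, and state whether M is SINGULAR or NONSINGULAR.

σ = (1, 2, 3): 5 + 22 + 11 = 38
σ = (1, 3, 2): 5 + 22 + 7 = 34
σ = (2, 1, 3): (-4) + 18 + 11 = 25
σ = (2, 3, 1): (-4) + 22 + 9 = 27
σ = (3, 1, 2): 5 + 18 + 7 = 30
σ = (3, 2, 1): 5 + 22 + 9 = 36
Optimal value attained by: σ = (1, 2, 3).
Answer: det⊕(M) = 38; verdict: NONSINGULAR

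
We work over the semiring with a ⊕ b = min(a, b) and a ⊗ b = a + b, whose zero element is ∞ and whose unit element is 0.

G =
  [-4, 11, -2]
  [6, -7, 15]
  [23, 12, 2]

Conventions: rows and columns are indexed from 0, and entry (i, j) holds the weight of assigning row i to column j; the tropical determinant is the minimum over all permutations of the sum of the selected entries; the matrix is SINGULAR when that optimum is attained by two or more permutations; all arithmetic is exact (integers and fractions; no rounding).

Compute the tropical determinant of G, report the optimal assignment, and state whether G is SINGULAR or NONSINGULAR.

σ = (0, 1, 2): (-4) + (-7) + 2 = -9
σ = (0, 2, 1): (-4) + 15 + 12 = 23
σ = (1, 0, 2): 11 + 6 + 2 = 19
σ = (1, 2, 0): 11 + 15 + 23 = 49
σ = (2, 0, 1): (-2) + 6 + 12 = 16
σ = (2, 1, 0): (-2) + (-7) + 23 = 14
Optimal value attained by: σ = (0, 1, 2).
Answer: det⊕(G) = -9; verdict: NONSINGULAR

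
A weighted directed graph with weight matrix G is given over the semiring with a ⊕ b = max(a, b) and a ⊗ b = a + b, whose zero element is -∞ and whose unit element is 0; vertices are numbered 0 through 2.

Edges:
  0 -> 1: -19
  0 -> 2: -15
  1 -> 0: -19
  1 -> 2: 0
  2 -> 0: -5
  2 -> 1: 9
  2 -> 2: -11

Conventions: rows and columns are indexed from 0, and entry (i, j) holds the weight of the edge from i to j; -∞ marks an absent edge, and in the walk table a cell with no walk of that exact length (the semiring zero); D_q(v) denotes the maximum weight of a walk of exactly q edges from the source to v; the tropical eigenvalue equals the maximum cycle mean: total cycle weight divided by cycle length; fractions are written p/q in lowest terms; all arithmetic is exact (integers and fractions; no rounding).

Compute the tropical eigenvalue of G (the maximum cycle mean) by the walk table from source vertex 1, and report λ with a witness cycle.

q=0: [-∞, 0, -∞]
q=1: [-19, -∞, 0]
q=2: [-5, 9, -11]
q=3: [-10, -2, 9]
Optimal cycle mean attained by: cycle 1->2->1, total 0 + 9, length 2.
Answer: λ = 9/2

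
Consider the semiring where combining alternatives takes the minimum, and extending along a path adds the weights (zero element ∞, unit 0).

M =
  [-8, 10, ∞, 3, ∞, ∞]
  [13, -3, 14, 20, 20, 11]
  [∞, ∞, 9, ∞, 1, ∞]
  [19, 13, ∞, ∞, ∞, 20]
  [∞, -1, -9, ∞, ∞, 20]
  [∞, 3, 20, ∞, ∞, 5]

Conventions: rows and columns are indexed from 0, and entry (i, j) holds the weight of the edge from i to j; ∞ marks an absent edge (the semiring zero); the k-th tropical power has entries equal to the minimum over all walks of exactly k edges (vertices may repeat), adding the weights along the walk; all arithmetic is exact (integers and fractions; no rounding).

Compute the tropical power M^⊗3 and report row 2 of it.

M^⊗2:
  [-16, 2, 24, -5, 30, 21]
  [5, -6, 11, 16, 15, 8]
  [∞, 0, -8, ∞, 10, 21]
  [11, 10, 27, 22, 33, 24]
  [12, -4, 0, 19, -8, 10]
  [16, 0, 17, 23, 21, 10]
M^⊗3:
  [-24, -6, 16, -13, 22, 13]
  [-3, -9, 6, 8, 12, 5]
  [13, -3, 1, 20, -7, 11]
  [3, 7, 24, 14, 28, 21]
  [4, -9, -17, 15, 1, 7]
  [8, -3, 12, 19, 18, 11]
Answer: row 2 of M^⊗3 = [13, -3, 1, 20, -7, 11]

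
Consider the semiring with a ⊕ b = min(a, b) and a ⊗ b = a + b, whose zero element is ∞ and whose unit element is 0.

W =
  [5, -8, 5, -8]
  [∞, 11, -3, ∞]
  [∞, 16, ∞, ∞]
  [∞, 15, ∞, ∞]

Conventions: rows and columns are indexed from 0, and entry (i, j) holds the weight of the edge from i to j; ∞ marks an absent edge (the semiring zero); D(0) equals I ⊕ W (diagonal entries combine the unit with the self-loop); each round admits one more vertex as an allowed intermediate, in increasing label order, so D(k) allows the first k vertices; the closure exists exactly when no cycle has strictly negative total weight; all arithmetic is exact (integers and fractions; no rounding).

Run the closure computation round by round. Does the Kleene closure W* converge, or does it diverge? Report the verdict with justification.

D(0):
  [0, -8, 5, -8]
  [∞, 0, -3, ∞]
  [∞, 16, 0, ∞]
  [∞, 15, ∞, 0]
D(1):
  [0, -8, 5, -8]
  [∞, 0, -3, ∞]
  [∞, 16, 0, ∞]
  [∞, 15, ∞, 0]
D(2):
  [0, -8, -11, -8]
  [∞, 0, -3, ∞]
  [∞, 16, 0, ∞]
  [∞, 15, 12, 0]
D(3):
  [0, -8, -11, -8]
  [∞, 0, -3, ∞]
  [∞, 16, 0, ∞]
  [∞, 15, 12, 0]
D(4):
  [0, -8, -11, -8]
  [∞, 0, -3, ∞]
  [∞, 16, 0, ∞]
  [∞, 15, 12, 0]
Key observation: every diagonal entry stays at the unit through all rounds, so no improving cycle exists.
Answer: CONVERGES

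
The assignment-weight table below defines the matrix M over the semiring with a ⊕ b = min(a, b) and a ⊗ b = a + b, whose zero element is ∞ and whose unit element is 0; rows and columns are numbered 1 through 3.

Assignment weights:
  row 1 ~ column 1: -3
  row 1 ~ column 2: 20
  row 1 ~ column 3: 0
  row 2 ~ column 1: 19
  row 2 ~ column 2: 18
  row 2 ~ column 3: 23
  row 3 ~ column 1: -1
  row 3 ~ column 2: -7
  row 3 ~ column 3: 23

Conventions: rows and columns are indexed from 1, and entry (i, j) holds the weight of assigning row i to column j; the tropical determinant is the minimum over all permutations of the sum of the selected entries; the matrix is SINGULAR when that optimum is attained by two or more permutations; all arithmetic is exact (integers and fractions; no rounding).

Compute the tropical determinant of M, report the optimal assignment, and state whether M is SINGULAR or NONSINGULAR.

σ = (1, 2, 3): (-3) + 18 + 23 = 38
σ = (1, 3, 2): (-3) + 23 + (-7) = 13
σ = (2, 1, 3): 20 + 19 + 23 = 62
σ = (2, 3, 1): 20 + 23 + (-1) = 42
σ = (3, 1, 2): 0 + 19 + (-7) = 12
σ = (3, 2, 1): 0 + 18 + (-1) = 17
Optimal value attained by: σ = (3, 1, 2).
Answer: det⊕(M) = 12; verdict: NONSINGULAR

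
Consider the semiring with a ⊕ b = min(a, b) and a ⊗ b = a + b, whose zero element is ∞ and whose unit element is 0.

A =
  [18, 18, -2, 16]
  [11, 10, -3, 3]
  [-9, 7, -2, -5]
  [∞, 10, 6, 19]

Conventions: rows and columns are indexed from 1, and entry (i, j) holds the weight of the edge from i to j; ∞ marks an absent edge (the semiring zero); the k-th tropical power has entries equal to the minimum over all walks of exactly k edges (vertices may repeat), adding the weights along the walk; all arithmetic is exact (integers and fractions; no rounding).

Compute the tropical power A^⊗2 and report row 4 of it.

A^⊗2:
  [-11, 5, -4, -7]
  [-12, 4, -5, -8]
  [-11, 5, -11, -7]
  [-3, 13, 4, 1]
Answer: row 4 of A^⊗2 = [-3, 13, 4, 1]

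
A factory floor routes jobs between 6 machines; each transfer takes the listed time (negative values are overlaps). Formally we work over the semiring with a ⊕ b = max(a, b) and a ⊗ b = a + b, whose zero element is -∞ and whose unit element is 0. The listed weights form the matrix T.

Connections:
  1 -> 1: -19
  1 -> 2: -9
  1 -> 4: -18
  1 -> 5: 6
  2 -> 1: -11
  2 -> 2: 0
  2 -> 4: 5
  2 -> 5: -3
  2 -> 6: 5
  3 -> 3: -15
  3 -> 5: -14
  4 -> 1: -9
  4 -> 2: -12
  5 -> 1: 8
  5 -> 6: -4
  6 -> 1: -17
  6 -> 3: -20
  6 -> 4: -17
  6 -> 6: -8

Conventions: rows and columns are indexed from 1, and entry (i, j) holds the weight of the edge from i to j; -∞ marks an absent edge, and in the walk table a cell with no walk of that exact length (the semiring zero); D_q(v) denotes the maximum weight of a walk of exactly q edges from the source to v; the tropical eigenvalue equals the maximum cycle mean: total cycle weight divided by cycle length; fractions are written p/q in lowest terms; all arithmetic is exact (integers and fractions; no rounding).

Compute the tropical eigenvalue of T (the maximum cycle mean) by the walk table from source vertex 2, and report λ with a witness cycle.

q=0: [-∞, 0, -∞, -∞, -∞, -∞]
q=1: [-11, 0, -∞, 5, -3, 5]
q=2: [5, 0, -15, 5, -3, 5]
q=3: [5, 0, -15, 5, 11, 5]
q=4: [19, 0, -15, 5, 11, 7]
q=5: [19, 10, -13, 5, 25, 7]
q=6: [33, 10, -13, 15, 25, 21]
Optimal cycle mean attained by: cycle 1->5->1, total 6 + 8, length 2.
Answer: λ = 7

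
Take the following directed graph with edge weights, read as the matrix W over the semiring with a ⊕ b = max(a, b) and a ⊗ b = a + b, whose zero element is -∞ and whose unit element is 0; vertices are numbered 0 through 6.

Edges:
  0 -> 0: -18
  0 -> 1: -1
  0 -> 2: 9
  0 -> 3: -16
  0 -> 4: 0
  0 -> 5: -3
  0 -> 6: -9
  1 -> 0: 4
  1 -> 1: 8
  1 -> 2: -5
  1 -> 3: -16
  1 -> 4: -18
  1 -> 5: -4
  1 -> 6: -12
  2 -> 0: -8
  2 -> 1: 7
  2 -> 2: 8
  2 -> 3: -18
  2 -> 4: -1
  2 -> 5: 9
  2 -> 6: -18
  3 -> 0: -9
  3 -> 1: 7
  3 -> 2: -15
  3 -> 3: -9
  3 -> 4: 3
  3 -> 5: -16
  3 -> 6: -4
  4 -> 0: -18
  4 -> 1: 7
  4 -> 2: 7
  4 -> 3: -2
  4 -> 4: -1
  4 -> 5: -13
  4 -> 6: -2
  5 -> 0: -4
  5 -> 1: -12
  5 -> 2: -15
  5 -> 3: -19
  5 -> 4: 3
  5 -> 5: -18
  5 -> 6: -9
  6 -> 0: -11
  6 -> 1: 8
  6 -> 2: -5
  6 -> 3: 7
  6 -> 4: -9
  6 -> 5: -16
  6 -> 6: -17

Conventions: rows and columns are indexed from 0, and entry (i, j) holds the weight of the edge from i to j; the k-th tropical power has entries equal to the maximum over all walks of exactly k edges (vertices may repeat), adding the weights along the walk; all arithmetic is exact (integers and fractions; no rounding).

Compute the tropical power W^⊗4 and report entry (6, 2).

W^⊗2:
  [3, 16, 17, -2, 8, 18, -2]
  [12, 16, 13, -5, 4, 4, -4]
  [11, 15, 16, -3, 12, 17, 0]
  [11, 15, 10, 3, 2, 3, 1]
  [11, 15, 15, 5, 6, 16, -3]
  [-8, 10, 10, 1, 2, -6, 1]
  [12, 16, 3, -2, 10, 4, 3]
W^⊗3:
  [20, 24, 25, 6, 21, 26, 9]
  [20, 24, 21, 3, 12, 22, 4]
  [19, 23, 24, 10, 20, 25, 10]
  [19, 23, 20, 8, 11, 19, 3]
  [19, 23, 23, 4, 19, 24, 7]
  [14, 18, 18, 8, 9, 19, 0]
  [20, 24, 21, 10, 12, 12, 8]
W^⊗4:
  [28, 32, 33, 19, 29, 34, 19]
  [28, 32, 29, 11, 25, 30, 13]
  [27, 31, 32, 18, 28, 33, 18]
  [27, 31, 28, 10, 22, 29, 11]
  [27, 31, 31, 17, 27, 32, 17]
  [22, 26, 26, 7, 22, 27, 10]
  [28, 32, 29, 15, 20, 30, 12]
Key observation: the optimum is the walk 6->1->0->2->2, with weight 8 + 4 + 9 + 8 = 29.
Optimal value attained by: walk 6->1->0->2->2.
Answer: (W^⊗4)[6][2] = 29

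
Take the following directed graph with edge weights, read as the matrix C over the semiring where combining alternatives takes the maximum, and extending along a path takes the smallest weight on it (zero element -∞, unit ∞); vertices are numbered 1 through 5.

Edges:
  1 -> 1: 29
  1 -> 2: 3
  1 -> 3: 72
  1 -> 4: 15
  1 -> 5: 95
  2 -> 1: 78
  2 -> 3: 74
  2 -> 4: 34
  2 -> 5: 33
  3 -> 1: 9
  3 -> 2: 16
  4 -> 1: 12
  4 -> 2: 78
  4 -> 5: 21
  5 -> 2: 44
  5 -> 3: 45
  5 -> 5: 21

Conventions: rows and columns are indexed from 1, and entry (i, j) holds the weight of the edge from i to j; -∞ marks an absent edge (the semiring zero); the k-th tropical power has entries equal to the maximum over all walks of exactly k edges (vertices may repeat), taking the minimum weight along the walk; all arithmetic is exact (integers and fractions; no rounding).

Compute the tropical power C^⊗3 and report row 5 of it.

C^⊗2:
  [29, 44, 45, 15, 29]
  [29, 34, 72, 15, 78]
  [16, 3, 16, 16, 16]
  [78, 21, 74, 34, 33]
  [44, 21, 44, 34, 33]
C^⊗3:
  [44, 29, 44, 34, 33]
  [34, 44, 45, 34, 33]
  [16, 16, 16, 15, 16]
  [29, 34, 72, 21, 78]
  [29, 34, 44, 21, 44]
Answer: row 5 of C^⊗3 = [29, 34, 44, 21, 44]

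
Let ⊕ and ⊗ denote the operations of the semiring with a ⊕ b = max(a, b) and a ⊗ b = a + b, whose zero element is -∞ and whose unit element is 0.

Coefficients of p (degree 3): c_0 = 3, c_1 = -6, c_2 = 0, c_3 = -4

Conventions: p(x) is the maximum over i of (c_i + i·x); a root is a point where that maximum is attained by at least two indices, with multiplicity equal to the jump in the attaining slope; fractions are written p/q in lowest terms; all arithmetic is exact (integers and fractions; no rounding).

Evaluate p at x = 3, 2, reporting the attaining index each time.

p(3) = max(3+0·3=3, -6+1·3=-3, 0+2·3=6, -4+3·3=5) = 6 (attained by i=2)
p(2) = max(3+0·2=3, -6+1·2=-4, 0+2·2=4, -4+3·2=2) = 4 (attained by i=2)
Answer: p(3) = 6; p(2) = 4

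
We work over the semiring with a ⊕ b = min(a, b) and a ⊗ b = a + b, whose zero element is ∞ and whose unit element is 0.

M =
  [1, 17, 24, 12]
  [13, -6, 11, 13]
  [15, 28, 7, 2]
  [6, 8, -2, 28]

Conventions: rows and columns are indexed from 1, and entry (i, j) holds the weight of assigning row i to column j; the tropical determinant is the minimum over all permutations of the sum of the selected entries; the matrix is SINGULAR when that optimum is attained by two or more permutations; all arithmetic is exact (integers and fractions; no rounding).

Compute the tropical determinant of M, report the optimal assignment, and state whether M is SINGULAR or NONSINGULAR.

σ = (1, 2, 3, 4): 1 + (-6) + 7 + 28 = 30
σ = (1, 2, 4, 3): 1 + (-6) + 2 + (-2) = -5
σ = (1, 3, 2, 4): 1 + 11 + 28 + 28 = 68
σ = (1, 3, 4, 2): 1 + 11 + 2 + 8 = 22
σ = (1, 4, 2, 3): 1 + 13 + 28 + (-2) = 40
σ = (1, 4, 3, 2): 1 + 13 + 7 + 8 = 29
σ = (2, 1, 3, 4): 17 + 13 + 7 + 28 = 65
σ = (2, 1, 4, 3): 17 + 13 + 2 + (-2) = 30
σ = (2, 3, 1, 4): 17 + 11 + 15 + 28 = 71
σ = (2, 3, 4, 1): 17 + 11 + 2 + 6 = 36
σ = (2, 4, 1, 3): 17 + 13 + 15 + (-2) = 43
σ = (2, 4, 3, 1): 17 + 13 + 7 + 6 = 43
σ = (3, 1, 2, 4): 24 + 13 + 28 + 28 = 93
σ = (3, 1, 4, 2): 24 + 13 + 2 + 8 = 47
σ = (3, 2, 1, 4): 24 + (-6) + 15 + 28 = 61
σ = (3, 2, 4, 1): 24 + (-6) + 2 + 6 = 26
σ = (3, 4, 1, 2): 24 + 13 + 15 + 8 = 60
σ = (3, 4, 2, 1): 24 + 13 + 28 + 6 = 71
σ = (4, 1, 2, 3): 12 + 13 + 28 + (-2) = 51
σ = (4, 1, 3, 2): 12 + 13 + 7 + 8 = 40
σ = (4, 2, 1, 3): 12 + (-6) + 15 + (-2) = 19
σ = (4, 2, 3, 1): 12 + (-6) + 7 + 6 = 19
σ = (4, 3, 1, 2): 12 + 11 + 15 + 8 = 46
σ = (4, 3, 2, 1): 12 + 11 + 28 + 6 = 57
Optimal value attained by: σ = (1, 2, 4, 3).
Answer: det⊕(M) = -5; verdict: NONSINGULAR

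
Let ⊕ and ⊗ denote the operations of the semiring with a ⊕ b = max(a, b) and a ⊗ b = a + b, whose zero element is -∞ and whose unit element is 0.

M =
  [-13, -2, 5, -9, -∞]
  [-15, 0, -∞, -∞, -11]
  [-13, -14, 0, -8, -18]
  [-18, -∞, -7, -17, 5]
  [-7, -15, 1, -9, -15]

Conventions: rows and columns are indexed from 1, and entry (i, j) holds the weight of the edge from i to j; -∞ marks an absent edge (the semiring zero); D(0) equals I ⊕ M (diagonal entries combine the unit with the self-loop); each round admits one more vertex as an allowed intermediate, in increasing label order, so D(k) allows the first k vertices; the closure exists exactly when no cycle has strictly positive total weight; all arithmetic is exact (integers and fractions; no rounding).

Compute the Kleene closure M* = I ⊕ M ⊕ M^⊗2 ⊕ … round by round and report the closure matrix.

D(0):
  [0, -2, 5, -9, -∞]
  [-15, 0, -∞, -∞, -11]
  [-13, -14, 0, -8, -18]
  [-18, -∞, -7, 0, 5]
  [-7, -15, 1, -9, 0]
D(1):
  [0, -2, 5, -9, -∞]
  [-15, 0, -10, -24, -11]
  [-13, -14, 0, -8, -18]
  [-18, -20, -7, 0, 5]
  [-7, -9, 1, -9, 0]
D(2):
  [0, -2, 5, -9, -13]
  [-15, 0, -10, -24, -11]
  [-13, -14, 0, -8, -18]
  [-18, -20, -7, 0, 5]
  [-7, -9, 1, -9, 0]
D(3):
  [0, -2, 5, -3, -13]
  [-15, 0, -10, -18, -11]
  [-13, -14, 0, -8, -18]
  [-18, -20, -7, 0, 5]
  [-7, -9, 1, -7, 0]
D(4):
  [0, -2, 5, -3, 2]
  [-15, 0, -10, -18, -11]
  [-13, -14, 0, -8, -3]
  [-18, -20, -7, 0, 5]
  [-7, -9, 1, -7, 0]
D(5):
  [0, -2, 5, -3, 2]
  [-15, 0, -10, -18, -11]
  [-10, -12, 0, -8, -3]
  [-2, -4, 6, 0, 5]
  [-7, -9, 1, -7, 0]
Answer: M* = [[0, -2, 5, -3, 2], [-15, 0, -10, -18, -11], [-10, -12, 0, -8, -3], [-2, -4, 6, 0, 5], [-7, -9, 1, -7, 0]]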